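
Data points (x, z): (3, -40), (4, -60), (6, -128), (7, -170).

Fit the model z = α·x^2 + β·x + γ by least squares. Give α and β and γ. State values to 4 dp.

Sums needed: Σx^2·x^2 = 4034, Σx^2·x = 650, Σx^2 = 110, Σx·x = 110, Σx = 20, Σ1 = 4.
For Mᵀz: Σx^2·z = -14258, Σx·z = -2318, Σz = -398.
Inverting the 3×3 Gram matrix, [α, β, γ]ᵀ = [-11/3, 58/15, -18]ᵀ.

α = -3.6667, β = 3.8667, γ = -18.0000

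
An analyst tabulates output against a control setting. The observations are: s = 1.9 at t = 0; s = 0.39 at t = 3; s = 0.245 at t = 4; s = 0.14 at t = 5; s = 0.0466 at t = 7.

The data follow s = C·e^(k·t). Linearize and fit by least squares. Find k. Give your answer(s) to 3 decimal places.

Let Y = ln s. Fitting Y = k·t + ln C by least squares:
AᵀA = [[99.0000, 19.0000]; [19.0000, 5]], rhs = [-39.7445, -6.7385]ᵀ  (here Σt = 19.0000, Σ(t)² = 99.0000, Σln s = -6.7385, Σt·ln s = -39.7445).
Δ = 99.0000·5 − (19.0000)² = 134.0000; k = (-39.7445·5 − 19.0000·-6.7385)/134.0000 = -0.52754, ln C = (99.0000·-6.7385 − 19.0000·-39.7445)/134.0000 = 0.65695.

k = -0.528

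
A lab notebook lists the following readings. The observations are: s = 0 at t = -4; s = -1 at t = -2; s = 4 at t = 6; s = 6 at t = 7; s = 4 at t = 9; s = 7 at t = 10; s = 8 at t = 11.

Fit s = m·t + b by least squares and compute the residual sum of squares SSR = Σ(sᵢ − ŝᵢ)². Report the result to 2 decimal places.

Compute the Gram sums: Σt·t = 407, Σt = 37, Σ1 = 7.
For Xᵀs: Σt·s = 262, Σs = 28.
det = 407·7 − 37² = 1480.
m = (262·7 − 37·28)/1480 = 399/740; b = (407·28 − 37·262)/1480 = 23/20.
Residuals: 149/148, -793/740, -57/148, 199/185, -741/370, 339/740, 34/37; SSR = 3157/370.

SSR = 8.53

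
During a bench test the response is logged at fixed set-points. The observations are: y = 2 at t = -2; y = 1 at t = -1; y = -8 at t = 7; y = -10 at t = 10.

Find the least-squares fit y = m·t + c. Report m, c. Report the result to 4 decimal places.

Compute the Gram sums: Σt·t = 154, Σt = 14, Σ1 = 4.
And Σt·y = -161, Σy = -15.
So MᵀM·[m, c]ᵀ = Mᵀy: [[154, 14]; [14, 4]]·[m, c]ᵀ = [-161, -15]ᵀ.
Eliminating c: 4·(row 1) − 14·(row 2) gives 420·m = 4·(-161) − 14·(-15) = -434, so m = -31/30.
Then c = ((-15) − 14·(-31/30))/4 = -2/15.

m = -1.0333, c = -0.1333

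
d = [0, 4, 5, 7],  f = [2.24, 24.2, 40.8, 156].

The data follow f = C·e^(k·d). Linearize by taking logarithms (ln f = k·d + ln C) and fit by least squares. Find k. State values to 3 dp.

k = 0.601

Linearized form: ln f = k·d + ln C. From the 4 transformed points,
Σd = 16.0000, Σ(d)² = 90.0000, Σln f = 12.7514, Σd·ln f = 66.6378.
Normal system: [[90.0000, 16.0000]; [16.0000, 4]]·[k, ln C]ᵀ = [66.6378, 12.7514]ᵀ.
Δ = 90.0000·4 − (16.0000)² = 104.0000; k = (66.6378·4 − 16.0000·12.7514)/104.0000 = 0.60124, ln C = (90.0000·12.7514 − 16.0000·66.6378)/104.0000 = 0.78287.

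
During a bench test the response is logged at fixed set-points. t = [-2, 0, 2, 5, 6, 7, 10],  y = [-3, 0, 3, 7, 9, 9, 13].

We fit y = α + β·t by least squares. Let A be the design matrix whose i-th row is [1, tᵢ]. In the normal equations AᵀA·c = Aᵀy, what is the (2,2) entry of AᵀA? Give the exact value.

Row 2 ↔ basis t, column 2 ↔ basis t, so (AᵀA)_{2,2} = Σᵢ (t)·(t) = (-2)·(-2) + (0)·(0) + (2)·(2) + (5)·(5) + (6)·(6) + (7)·(7) + (10)·(10) = 218.

218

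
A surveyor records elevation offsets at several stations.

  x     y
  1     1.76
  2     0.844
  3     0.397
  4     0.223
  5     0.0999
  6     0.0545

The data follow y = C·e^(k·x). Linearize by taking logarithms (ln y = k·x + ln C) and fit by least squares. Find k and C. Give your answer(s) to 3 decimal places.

Let Y = ln y. Fitting Y = k·x + ln C by least squares:
Σx = 21.0000, Σ(x)² = 91.0000, Σln y = -7.2418, Σx·ln y = -37.5229.
Equations: 91.0000·k + 21.0000·ln C = -37.5229;  21.0000·k + 6·ln C = -7.2418.
Slope k = (n·Σx·ln y − Σx·Σln y)/(n·Σ(x)² − (Σx)²) = (6·-37.5229 − 21.0000·-7.2418)/105.0000 = -0.69580; ln C = (Σln y − k·Σx)/n = 1.22833, so C = exp(1.22833) = 3.41553.

k = -0.696, C = 3.416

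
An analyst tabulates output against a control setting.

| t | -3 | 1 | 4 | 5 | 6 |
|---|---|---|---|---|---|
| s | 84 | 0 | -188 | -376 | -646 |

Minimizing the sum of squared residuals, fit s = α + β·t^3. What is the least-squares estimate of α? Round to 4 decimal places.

α = 2.8889

The normal equations are: 5·α + 379·β = -1126;  379·α + 67107·β = -200836.
(Σ1 = 5, Σt^3 = 379, Σt^3·t^3 = 67107, Σs = -1126, Σt^3·s = -200836.)
Δ = 5·67107 − 379² = 191894.
α = ((-1126)·67107 − 379·(-200836))/191894 = 277181/95947; β = (5·(-200836) − 379·(-1126))/191894 = -288713/95947.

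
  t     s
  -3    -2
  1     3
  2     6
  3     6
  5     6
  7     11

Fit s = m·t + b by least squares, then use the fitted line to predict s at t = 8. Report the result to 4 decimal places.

ŝ = 11.5630

With design matrix M, MᵀM = [[97, 15]; [15, 6]] and Mᵀs = [146, 30]ᵀ.
Determinant 97·6 − 15² = 357.
m = (146·6 − 15·30)/357 = 142/119; b = (97·30 − 15·146)/357 = 240/119.
At t = 8: ŝ = (142/119)·(8) + (240/119)·(1) = 1376/119.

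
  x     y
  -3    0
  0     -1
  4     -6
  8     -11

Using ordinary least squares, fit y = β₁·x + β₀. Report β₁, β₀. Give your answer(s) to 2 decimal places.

β₁ = -1.04, β₀ = -2.16

The normal equations are: 89·β₁ + 9·β₀ = -112;  9·β₁ + 4·β₀ = -18.
det = 89·4 − 9² = 275.
β₁ = ((-112)·4 − 9·(-18))/275 = -26/25; β₀ = (89·(-18) − 9·(-112))/275 = -54/25.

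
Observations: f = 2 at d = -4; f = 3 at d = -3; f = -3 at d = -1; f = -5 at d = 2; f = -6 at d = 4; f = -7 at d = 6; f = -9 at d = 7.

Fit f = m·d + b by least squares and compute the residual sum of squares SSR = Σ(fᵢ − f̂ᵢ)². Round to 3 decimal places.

From the data, Σd·d = 131, Σd = 11, Σ1 = 7.
Moment sums: Σd·f = -153, Σf = -25.
Normal equations: [[131, 11]; [11, 7]]·[m, b]ᵀ = [-153, -25]ᵀ.
Δ = 131·7 − 11² = 796.
m = ((-153)·7 − 11·(-25))/796 = -1; b = (131·(-25) − 11·(-153))/796 = -2.
Residuals: 0, 2, -2, -1, 0, 1, 0; SSR = 10.

SSR = 10.000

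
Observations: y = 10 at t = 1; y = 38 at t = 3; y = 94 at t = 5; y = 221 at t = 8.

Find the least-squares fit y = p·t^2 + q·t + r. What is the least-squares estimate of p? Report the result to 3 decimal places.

p = 3.112

Setting ∂/∂p … = 0 gives: 4803·p + 665·q + 99·r = 16846;  665·p + 99·q + 17·r = 2362;  99·p + 17·q + 4·r = 363.
Row-reducing yields p = 5100/1639, q = 3629/1639, r = 7091/1639.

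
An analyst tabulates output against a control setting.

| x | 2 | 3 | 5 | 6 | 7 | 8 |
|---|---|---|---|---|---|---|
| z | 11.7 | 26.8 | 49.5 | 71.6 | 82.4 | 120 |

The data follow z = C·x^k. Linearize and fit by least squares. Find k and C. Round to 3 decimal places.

Taking logs, ln z = k·ln x + ln C, so regress ln z on ln x.
Σln x = 9.2183, Σ(ln x)² = 15.5987, Σln z = 23.1201, Σln x·ln z = 37.7902.
Equations: 15.5987·k + 9.2183·ln C = 37.7902;  9.2183·k + 6·ln C = 23.1201.
Δ = 15.5987·6 − (9.2183)² = 8.6152; k = (37.7902·6 − 9.2183·23.1201)/8.6152 = 1.58004, ln C = (15.5987·23.1201 − 9.2183·37.7902)/8.6152 = 1.42581, so C = exp(1.42581) = 4.16123.

k = 1.580, C = 4.161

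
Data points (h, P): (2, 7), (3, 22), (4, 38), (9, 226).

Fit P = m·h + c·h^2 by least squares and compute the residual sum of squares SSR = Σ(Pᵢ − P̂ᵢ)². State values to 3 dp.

SSR = 4.738

Forming AᵀA = [[110, 828]; [828, 6914]] and AᵀP = [2266, 19140]ᵀ gives AᵀA·[m, c]ᵀ = AᵀP.
Eliminating c: 6914·(row 1) − 828·(row 2) gives 74956·m = 6914·2266 − 828·19140 = -180796, so m = -6457/2677.
Then c = (19140 − 828·(-6457/2677))/6914 = 8184/2677.
Residuals: -1083/2677, 4609/2677, -3390/2677, 211/2677; SSR = 12683/2677.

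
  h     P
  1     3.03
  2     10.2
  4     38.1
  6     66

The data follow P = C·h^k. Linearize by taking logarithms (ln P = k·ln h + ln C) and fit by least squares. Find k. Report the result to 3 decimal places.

k = 1.750

Let Y = ln P. Fitting Y = k·ln h + ln C by least squares:
AᵀA = [[5.6127, 3.8712]; [3.8712, 4]], rhs = [14.1630, 11.2608]ᵀ  (here Σln h = 3.8712, Σ(ln h)² = 5.6127, Σln P = 11.2608, Σln h·ln P = 14.1630).
Solving (det = 7.4645): k = 1.74951, ln C = 1.12203.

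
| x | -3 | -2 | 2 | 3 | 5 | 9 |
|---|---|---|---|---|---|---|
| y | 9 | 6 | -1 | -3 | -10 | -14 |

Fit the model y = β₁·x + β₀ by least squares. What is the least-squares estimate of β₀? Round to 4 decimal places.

Entries of MᵀM: Σx·x = 132, Σx = 14, Σ1 = 6.
For Mᵀy: Σx·y = -226, Σy = -13.
Δ = 132·6 − 14² = 596.
β₁ = ((-226)·6 − 14·(-13))/596 = -587/298; β₀ = (132·(-13) − 14·(-226))/596 = 362/149.

β₀ = 2.4295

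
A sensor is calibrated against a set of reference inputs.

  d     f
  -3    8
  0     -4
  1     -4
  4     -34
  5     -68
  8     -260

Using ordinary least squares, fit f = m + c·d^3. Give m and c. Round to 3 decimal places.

Forming XᵀX = [[6, 675]; [675, 282595]] and Xᵀf = [-362, -144016]ᵀ gives XᵀX·[m, c]ᵀ = Xᵀf.
Determinant 6·282595 − 675² = 1239945.
m = ((-362)·282595 − 675·(-144016))/1239945 = -1017718/247989; c = (6·(-144016) − 675·(-362))/1239945 = -206582/413315.

m = -4.104, c = -0.500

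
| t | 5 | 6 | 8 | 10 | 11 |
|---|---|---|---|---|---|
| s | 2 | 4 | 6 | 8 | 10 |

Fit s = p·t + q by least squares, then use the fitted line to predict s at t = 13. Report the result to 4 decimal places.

Normal-equation sums: Σt·t = 346, Σt = 40, Σ1 = 5.
For Mᵀs: Σt·s = 272, Σs = 30.
Normal equations: [[346, 40]; [40, 5]]·[p, q]ᵀ = [272, 30]ᵀ.
Determinant 346·5 − 40² = 130.
p = (272·5 − 40·30)/130 = 16/13; q = (346·30 − 40·272)/130 = -50/13.
At t = 13: ŝ = (16/13)·(13) + (-50/13)·(1) = 158/13.

ŝ = 12.1538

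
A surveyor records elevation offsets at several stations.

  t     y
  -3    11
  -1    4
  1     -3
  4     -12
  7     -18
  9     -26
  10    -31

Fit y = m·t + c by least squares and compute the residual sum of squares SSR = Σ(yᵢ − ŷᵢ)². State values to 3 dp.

SSR = 10.184

With design matrix A, AᵀA = [[257, 27]; [27, 7]] and Aᵀy = [-758, -75]ᵀ.
Eliminating c: 7·(row 1) − 27·(row 2) gives 1070·m = 7·(-758) − 27·(-75) = -3281, so m = -3281/1070.
Then c = ((-75) − 27·(-3281/1070))/7 = 1191/1070.
Residuals: 368/535, -96/535, -112/107, -907/1070, 1258/535, 259/535, -1551/1070; SSR = 10897/1070.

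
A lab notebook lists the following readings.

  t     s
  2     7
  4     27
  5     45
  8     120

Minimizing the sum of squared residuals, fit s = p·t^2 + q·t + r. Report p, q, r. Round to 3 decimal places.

Compute the Gram sums: Σt^2·t^2 = 4993, Σt^2·t = 709, Σt^2 = 109, Σt·t = 109, Σt = 19, Σ1 = 4.
Moment sums: Σt^2·s = 9265, Σt·s = 1307, Σs = 199.
Normal equations: [[4993, 709, 109]; [709, 109, 19]; [109, 19, 4]]·[p, q, r]ᵀ = [9265, 1307, 199]ᵀ.
Solving the 3×3 system (Gaussian elimination) gives p = 127/60, q = -689/300, r = 149/50.

p = 2.117, q = -2.297, r = 2.980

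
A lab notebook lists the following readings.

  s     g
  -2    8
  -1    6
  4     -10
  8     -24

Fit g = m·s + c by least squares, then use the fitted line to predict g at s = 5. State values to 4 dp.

MᵀM·[m, c]ᵀ = Mᵀg reads: 85·m + 9·c = -254;  9·m + 4·c = -20.
det = 85·4 − 9² = 259.
m = ((-254)·4 − 9·(-20))/259 = -836/259; c = (85·(-20) − 9·(-254))/259 = 586/259.
At s = 5: ĝ = (-836/259)·(5) + (586/259)·(1) = -3594/259.

ĝ = -13.8764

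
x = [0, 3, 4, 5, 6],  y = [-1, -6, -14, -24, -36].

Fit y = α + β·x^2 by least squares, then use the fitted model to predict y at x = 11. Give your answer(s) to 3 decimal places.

ŷ = -120.267

Entries of AᵀA: Σ1 = 5, Σx^2 = 86, Σx^2·x^2 = 2258.
Moment sums: Σy = -81, Σx^2·y = -2174.
So AᵀA·[α, β]ᵀ = Aᵀy: [[5, 86]; [86, 2258]]·[α, β]ᵀ = [-81, -2174]ᵀ.
Δ = 5·2258 − 86² = 3894.
α = ((-81)·2258 − 86·(-2174))/3894 = 2033/1947; β = (5·(-2174) − 86·(-81))/3894 = -1952/1947.
At x = 11: ŷ = (2033/1947)·(1) + (-1952/1947)·(121) = -78053/649.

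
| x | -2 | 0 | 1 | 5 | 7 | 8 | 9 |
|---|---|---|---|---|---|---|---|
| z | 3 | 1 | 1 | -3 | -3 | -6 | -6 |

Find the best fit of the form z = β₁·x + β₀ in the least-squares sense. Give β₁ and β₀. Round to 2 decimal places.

With design matrix M, MᵀM = [[224, 28]; [28, 7]] and Mᵀz = [-143, -13]ᵀ.
Δ = 224·7 − 28² = 784.
β₁ = ((-143)·7 − 28·(-13))/784 = -13/16; β₀ = (224·(-13) − 28·(-143))/784 = 39/28.

β₁ = -0.81, β₀ = 1.39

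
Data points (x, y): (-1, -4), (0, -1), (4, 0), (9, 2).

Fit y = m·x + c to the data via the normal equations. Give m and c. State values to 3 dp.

Setting ∂/∂m … = 0 gives: 98·m + 12·c = 22;  12·m + 4·c = -3.
(Σx·x = 98, Σx = 12, Σ1 = 4, Σx·y = 22, Σy = -3.)
det = 98·4 − 12² = 248.
m = (22·4 − 12·(-3))/248 = 1/2; c = (98·(-3) − 12·22)/248 = -9/4.

m = 0.500, c = -2.250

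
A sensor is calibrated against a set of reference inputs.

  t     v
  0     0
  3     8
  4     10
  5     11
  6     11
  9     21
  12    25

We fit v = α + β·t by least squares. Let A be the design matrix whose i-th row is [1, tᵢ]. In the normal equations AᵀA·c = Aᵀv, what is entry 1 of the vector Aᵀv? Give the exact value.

86

Entry 1 ↔ basis 1, so (Aᵀv)_{1} = Σᵢ vᵢ = (1)·(0) + (1)·(8) + (1)·(10) + (1)·(11) + (1)·(11) + (1)·(21) + (1)·(25) = 86.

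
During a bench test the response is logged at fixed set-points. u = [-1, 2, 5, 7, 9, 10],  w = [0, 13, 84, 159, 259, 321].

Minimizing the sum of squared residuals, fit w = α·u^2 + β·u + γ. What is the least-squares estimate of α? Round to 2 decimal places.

α = 3.06

Forming XᵀX = [[19604, 2204, 260]; [2204, 260, 32]; [260, 32, 6]] and Xᵀw = [63022, 7100, 836]ᵀ gives XᵀX·[α, β, γ]ᵀ = Xᵀw.
Solving the 3×3 system (Gaussian elimination) gives α = 88075/28788, β = 45359/28788, γ = -7895/4798.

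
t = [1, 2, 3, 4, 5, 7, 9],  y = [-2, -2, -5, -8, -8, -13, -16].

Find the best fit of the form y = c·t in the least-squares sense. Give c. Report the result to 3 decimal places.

c = -1.773

The normal system MᵀM·[c]ᵀ = Mᵀy is [[185]]·[c]ᵀ = [-328]ᵀ.
Hence c = -328 / 185 ≈ -1.77297.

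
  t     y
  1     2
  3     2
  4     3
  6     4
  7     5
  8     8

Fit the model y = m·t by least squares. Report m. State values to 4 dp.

m = 0.8171

Setting ∂/∂m … = 0 gives: 175·m = 143.
m = 143/175 = 0.817143.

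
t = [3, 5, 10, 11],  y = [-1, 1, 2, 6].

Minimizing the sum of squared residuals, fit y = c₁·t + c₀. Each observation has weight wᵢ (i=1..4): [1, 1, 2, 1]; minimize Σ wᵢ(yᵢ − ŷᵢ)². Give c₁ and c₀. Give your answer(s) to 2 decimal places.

c₁ = 0.59, c₀ = -2.61

Forming AᵀWA = [[355, 39]; [39, 5]] and AᵀWy = [108, 10]ᵀ gives AᵀWA·[c₁, c₀]ᵀ = AᵀWy.
Determinant 355·5 − 39² = 254.
c₁ = (108·5 − 39·10)/254 = 75/127; c₀ = (355·10 − 39·108)/254 = -331/127.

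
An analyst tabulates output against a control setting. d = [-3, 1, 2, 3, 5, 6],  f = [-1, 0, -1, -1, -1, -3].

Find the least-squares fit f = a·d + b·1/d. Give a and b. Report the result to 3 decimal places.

Forming MᵀM = [[84, 6]; [6, 77/50]] and Mᵀf = [-25, -6/5]ᵀ gives MᵀM·[a, b]ᵀ = Mᵀf.
det = 84·(77/50) − 6² = 2334/25.
a = ((-25)·(77/50) − 6·(-6/5))/(2334/25) = -1565/4668; b = (84·(-6/5) − 6·(-25))/(2334/25) = 205/389.

a = -0.335, b = 0.527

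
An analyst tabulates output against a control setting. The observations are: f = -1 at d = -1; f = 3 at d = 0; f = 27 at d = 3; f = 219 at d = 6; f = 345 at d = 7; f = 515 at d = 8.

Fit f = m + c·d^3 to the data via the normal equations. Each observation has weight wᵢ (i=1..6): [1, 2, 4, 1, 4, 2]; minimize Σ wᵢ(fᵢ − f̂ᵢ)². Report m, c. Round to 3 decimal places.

The normal system MᵀWM·[m, c]ᵀ = MᵀWf is [[14, 2719]; [2719, 1044457]]·[m, c]ᵀ = [2742, 1050921]ᵀ.
Δ = 14·1044457 − 2719² = 7229437.
m = (2742·1044457 − 2719·1050921)/7229437 = 6446895/7229437; c = (14·1050921 − 2719·2742)/7229437 = 7257396/7229437.

m = 0.892, c = 1.004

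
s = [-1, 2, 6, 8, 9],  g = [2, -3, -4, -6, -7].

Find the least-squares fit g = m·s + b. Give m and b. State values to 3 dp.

Setting ∂/∂m … = 0 gives: 186·m + 24·b = -143;  24·m + 5·b = -18.
Eliminating b: 5·(row 1) − 24·(row 2) gives 354·m = 5·(-143) − 24·(-18) = -283, so m = -283/354.
Then b = ((-18) − 24·(-283/354))/5 = 14/59.

m = -0.799, b = 0.237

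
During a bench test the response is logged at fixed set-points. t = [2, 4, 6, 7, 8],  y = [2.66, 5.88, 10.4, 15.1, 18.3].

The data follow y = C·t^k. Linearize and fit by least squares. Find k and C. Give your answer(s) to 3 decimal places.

k = 1.388, C = 0.952

Let Y = ln y. Fitting Y = k·ln t + ln C by least squares:
AᵀA = [[13.7233, 7.8966]; [7.8966, 5]], rhs = [18.6573, 10.7133]ᵀ  (here Σln t = 7.8966, Σ(ln t)² = 13.7233, Σln y = 10.7133, Σln t·ln y = 18.6573).
Solving (det = 6.2610): k = 1.38768, ln C = -0.04892, so C = exp(-0.04892) = 0.95226.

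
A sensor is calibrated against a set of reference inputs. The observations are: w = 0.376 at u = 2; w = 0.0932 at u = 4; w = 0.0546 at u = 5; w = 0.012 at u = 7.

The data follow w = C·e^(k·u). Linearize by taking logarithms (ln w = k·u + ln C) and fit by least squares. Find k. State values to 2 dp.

Let Y = ln w. Fitting Y = k·u + ln C by least squares:
AᵀA = [[94.0000, 18.0000]; [18.0000, 4]], rhs = [-56.9469, -10.6817]ᵀ  (here Σu = 18.0000, Σ(u)² = 94.0000, Σln w = -10.6817, Σu·ln w = -56.9469).
Δ = 94.0000·4 − (18.0000)² = 52.0000; k = (-56.9469·4 − 18.0000·-10.6817)/52.0000 = -0.68300, ln C = (94.0000·-10.6817 − 18.0000·-56.9469)/52.0000 = 0.40309.

k = -0.68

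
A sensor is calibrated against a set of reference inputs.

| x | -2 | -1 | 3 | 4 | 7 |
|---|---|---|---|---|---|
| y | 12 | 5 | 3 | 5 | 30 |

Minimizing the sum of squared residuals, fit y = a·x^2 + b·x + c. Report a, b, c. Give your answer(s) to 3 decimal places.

a = 0.994, b = -2.930, c = 1.748

MᵀM·[a, b, c]ᵀ = Mᵀy reads: 2755·a + 425·b + 79·c = 1630;  425·a + 79·b + 11·c = 210;  79·a + 11·b + 5·c = 55.
(Σx^2·x^2 = 2755, Σx^2·x = 425, Σx^2 = 79, Σx·x = 79, Σx = 11, Σ1 = 5, Σx^2·y = 1630, Σx·y = 210, Σy = 55.)
Solving the 3×3 system (Gaussian elimination) gives a = 48365/48678, b = -142645/48678, c = 14185/8113.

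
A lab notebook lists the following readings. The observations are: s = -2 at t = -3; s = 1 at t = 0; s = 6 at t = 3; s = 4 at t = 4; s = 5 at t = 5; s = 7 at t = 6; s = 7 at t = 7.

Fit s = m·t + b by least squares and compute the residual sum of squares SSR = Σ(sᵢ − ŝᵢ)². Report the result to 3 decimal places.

SSR = 6.229

Entries of XᵀX: Σt·t = 144, Σt = 22, Σ1 = 7.
For Xᵀs: Σt·s = 156, Σs = 28.
Normal equations: [[144, 22]; [22, 7]]·[m, b]ᵀ = [156, 28]ᵀ.
Eliminating b: 7·(row 1) − 22·(row 2) gives 524·m = 7·156 − 22·28 = 476, so m = 119/131.
Then b = (28 − 22·(119/131))/7 = 150/131.
Residuals: -55/131, -19/131, 279/131, -102/131, -90/131, 53/131, -66/131; SSR = 816/131.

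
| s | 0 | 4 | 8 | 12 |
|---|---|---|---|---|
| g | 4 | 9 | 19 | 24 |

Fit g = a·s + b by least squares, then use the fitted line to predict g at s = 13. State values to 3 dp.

ĝ = 26.250

Forming MᵀM = [[224, 24]; [24, 4]] and Mᵀg = [476, 56]ᵀ gives MᵀM·[a, b]ᵀ = Mᵀg.
det = 224·4 − 24² = 320.
a = (476·4 − 24·56)/320 = 7/4; b = (224·56 − 24·476)/320 = 7/2.
At s = 13: ĝ = (7/4)·(13) + (7/2)·(1) = 105/4.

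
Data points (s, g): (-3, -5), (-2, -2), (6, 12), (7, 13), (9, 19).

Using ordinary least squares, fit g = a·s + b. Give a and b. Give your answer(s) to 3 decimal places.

XᵀX·[a, b]ᵀ = Xᵀg reads: 179·a + 17·b = 353;  17·a + 5·b = 37.
Determinant 179·5 − 17² = 606.
a = (353·5 − 17·37)/606 = 568/303; b = (179·37 − 17·353)/606 = 311/303.

a = 1.875, b = 1.026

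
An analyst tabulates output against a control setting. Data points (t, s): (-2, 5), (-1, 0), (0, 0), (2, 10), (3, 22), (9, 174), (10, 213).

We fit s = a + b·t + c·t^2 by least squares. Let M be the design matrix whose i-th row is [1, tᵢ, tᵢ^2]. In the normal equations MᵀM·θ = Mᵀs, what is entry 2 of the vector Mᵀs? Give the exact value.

3772

Entry 2 ↔ basis t, so (Mᵀs)_{2} = Σᵢ (t)·sᵢ = (-2)·(5) + (-1)·(0) + (0)·(0) + (2)·(10) + (3)·(22) + (9)·(174) + (10)·(213) = 3772.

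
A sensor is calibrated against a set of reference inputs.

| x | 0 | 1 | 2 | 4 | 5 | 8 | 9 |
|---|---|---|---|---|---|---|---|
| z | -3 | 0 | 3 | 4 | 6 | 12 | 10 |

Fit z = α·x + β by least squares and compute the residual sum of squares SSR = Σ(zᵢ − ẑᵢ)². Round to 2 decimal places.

SSR = 10.85

The normal system MᵀM·[α, β]ᵀ = Mᵀz is [[191, 29]; [29, 7]]·[α, β]ᵀ = [238, 32]ᵀ.
Δ = 191·7 − 29² = 496.
α = (238·7 − 29·32)/496 = 369/248; β = (191·32 − 29·238)/496 = -395/248.
Residuals: -349/248, 13/124, 401/248, -89/248, 19/124, 419/248, -223/124; SSR = 1345/124.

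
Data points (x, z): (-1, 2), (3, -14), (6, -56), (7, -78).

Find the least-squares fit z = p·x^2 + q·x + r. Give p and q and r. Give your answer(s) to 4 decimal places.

The normal equations are: 3779·p + 585·q + 95·r = -5962;  585·p + 95·q + 15·r = -926;  95·p + 15·q + 4·r = -146.
(Σx^2·x^2 = 3779, Σx^2·x = 585, Σx^2 = 95, Σx·x = 95, Σx = 15, Σ1 = 4, Σx^2·z = -5962, Σx·z = -926, Σz = -146.)
Solving the 3×3 system (Gaussian elimination) gives p = -252/167, q = -718/835, r = 428/167.

p = -1.5090, q = -0.8599, r = 2.5629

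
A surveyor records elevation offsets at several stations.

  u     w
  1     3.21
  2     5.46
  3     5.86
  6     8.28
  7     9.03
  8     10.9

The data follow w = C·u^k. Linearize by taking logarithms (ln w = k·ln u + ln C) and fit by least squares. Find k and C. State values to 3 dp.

Let Y = ln w. Fitting Y = k·ln u + ln C by least squares:
Σln u = 7.6089, Σ(ln u)² = 13.0084, Σln w = 11.3350, Σln u·ln w = 16.1560.
Equations: 13.0084·k + 7.6089·ln C = 16.1560;  7.6089·k + 6·ln C = 11.3350.
Δ = 13.0084·6 − (7.6089)² = 20.1558; k = (16.1560·6 − 7.6089·11.3350)/20.1558 = 0.53032, ln C = (13.0084·11.3350 − 7.6089·16.1560)/20.1558 = 1.21665, so C = exp(1.21665) = 3.37586.

k = 0.530, C = 3.376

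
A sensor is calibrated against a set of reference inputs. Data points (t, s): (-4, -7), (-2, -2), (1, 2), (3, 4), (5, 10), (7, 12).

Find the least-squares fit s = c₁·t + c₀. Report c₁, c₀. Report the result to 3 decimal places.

c₁ = 1.698, c₀ = 0.336

From the data, Σt·t = 104, Σt = 10, Σ1 = 6.
For Mᵀs: Σt·s = 180, Σs = 19.
Normal equations: [[104, 10]; [10, 6]]·[c₁, c₀]ᵀ = [180, 19]ᵀ.
Determinant 104·6 − 10² = 524.
c₁ = (180·6 − 10·19)/524 = 445/262; c₀ = (104·19 − 10·180)/524 = 44/131.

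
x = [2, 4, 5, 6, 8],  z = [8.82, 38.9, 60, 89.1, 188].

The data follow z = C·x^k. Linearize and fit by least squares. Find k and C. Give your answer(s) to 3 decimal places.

k = 2.174, C = 1.904

With ln zᵢ as the transformed response and ln xᵢ as the regressor:
Over the data: Σln x = 7.5601, Σ(ln x)² = 12.5270, Σln z = 19.6586, Σln x·ln z = 32.1072.
Normal system: [[12.5270, 7.5601]; [7.5601, 5]]·[k, ln C]ᵀ = [32.1072, 19.6586]ᵀ.
Slope k = (n·Σln x·ln z − Σln x·Σln z)/(n·Σ(ln x)² − (Σln x)²) = (5·32.1072 − 7.5601·19.6586)/5.4804 = 2.17430; ln C = (Σln z − k·Σln x)/n = 0.64414, so C = exp(0.64414) = 1.90434.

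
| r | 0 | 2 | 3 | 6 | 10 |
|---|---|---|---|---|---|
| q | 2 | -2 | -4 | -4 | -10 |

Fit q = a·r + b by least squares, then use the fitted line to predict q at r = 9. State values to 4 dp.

From the data, Σr·r = 149, Σr = 21, Σ1 = 5.
And Σr·q = -140, Σq = -18.
Normal equations: [[149, 21]; [21, 5]]·[a, b]ᵀ = [-140, -18]ᵀ.
Eliminating b: 5·(row 1) − 21·(row 2) gives 304·a = 5·(-140) − 21·(-18) = -322, so a = -161/152.
Then b = ((-18) − 21·(-161/152))/5 = 129/152.
At r = 9: q̂ = (-161/152)·(9) + (129/152)·(1) = -165/19.

q̂ = -8.6842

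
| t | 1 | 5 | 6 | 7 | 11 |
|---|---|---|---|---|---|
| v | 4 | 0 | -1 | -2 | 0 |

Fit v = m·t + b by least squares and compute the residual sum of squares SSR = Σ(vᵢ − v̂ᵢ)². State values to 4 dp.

Setting ∂/∂m … = 0 gives: 232·m + 30·b = -16;  30·m + 5·b = 1.
Eliminating b: 5·(row 1) − 30·(row 2) gives 260·m = 5·(-16) − 30·1 = -110, so m = -11/26.
Then b = (1 − 30·(-11/26))/5 = 178/65.
Residuals: 219/130, -81/130, -6/5, -231/130, 249/130; SSR = 747/65.

SSR = 11.4923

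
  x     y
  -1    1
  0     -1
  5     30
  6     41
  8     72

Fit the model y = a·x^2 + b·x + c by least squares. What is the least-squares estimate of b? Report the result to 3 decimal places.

Normal-equation sums: Σx^2·x^2 = 6018, Σx^2·x = 852, Σx^2 = 126, Σx·x = 126, Σx = 18, Σ1 = 5.
For Aᵀy: Σx^2·y = 6835, Σx·y = 971, Σy = 143.
So AᵀA·[a, b, c]ᵀ = Aᵀy: [[6018, 852, 126]; [852, 126, 18]; [126, 18, 5]]·[a, b, c]ᵀ = [6835, 971, 143]ᵀ.
Solving the 3×3 system (Gaussian elimination) gives a = 13343/12714, b = 7913/12714, c = -185/2119.

b = 0.622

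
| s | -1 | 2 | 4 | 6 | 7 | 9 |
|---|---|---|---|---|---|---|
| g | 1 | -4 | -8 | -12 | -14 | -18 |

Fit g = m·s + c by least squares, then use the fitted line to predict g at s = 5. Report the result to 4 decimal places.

Sums needed: Σs·s = 187, Σs = 27, Σ1 = 6.
For Xᵀg: Σs·g = -373, Σg = -55.
XᵀX·[m, c]ᵀ = Xᵀg becomes [[187, 27]; [27, 6]]·[m, c]ᵀ = [-373, -55]ᵀ.
Determinant 187·6 − 27² = 393.
m = ((-373)·6 − 27·(-55))/393 = -251/131; c = (187·(-55) − 27·(-373))/393 = -214/393.
At s = 5: ĝ = (-251/131)·(5) + (-214/393)·(1) = -3979/393.

ĝ = -10.1247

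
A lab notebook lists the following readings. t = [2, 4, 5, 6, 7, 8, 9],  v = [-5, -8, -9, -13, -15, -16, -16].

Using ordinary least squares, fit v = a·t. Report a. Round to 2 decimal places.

a = -1.97

Entries of XᵀX: Σt·t = 275.
Moment sums: Σt·v = -542.
a = (-542)/275 = -1.97091.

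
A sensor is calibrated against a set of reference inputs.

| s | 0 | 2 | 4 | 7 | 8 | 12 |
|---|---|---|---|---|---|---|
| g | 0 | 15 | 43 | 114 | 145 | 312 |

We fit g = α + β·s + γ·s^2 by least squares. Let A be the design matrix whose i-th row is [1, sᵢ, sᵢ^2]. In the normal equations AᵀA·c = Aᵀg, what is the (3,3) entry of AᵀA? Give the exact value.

27505

Row 3 ↔ basis s^2, column 3 ↔ basis s^2, so (AᵀA)_{3,3} = Σᵢ (s^2)·(s^2) = (0)·(0) + (4)·(4) + (16)·(16) + (49)·(49) + (64)·(64) + (144)·(144) = 27505.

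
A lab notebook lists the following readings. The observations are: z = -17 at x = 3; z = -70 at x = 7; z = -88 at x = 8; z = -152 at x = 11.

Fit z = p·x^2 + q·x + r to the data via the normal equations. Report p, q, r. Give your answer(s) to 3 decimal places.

p = -0.900, q = -4.282, r = 3.954

MᵀM·[p, q, r]ᵀ = Mᵀz reads: 21219·p + 2213·q + 243·r = -27607;  2213·p + 243·q + 29·r = -2917;  243·p + 29·q + 4·r = -327.
(Σx^2·x^2 = 21219, Σx^2·x = 2213, Σx^2 = 243, Σx·x = 243, Σx = 29, Σ1 = 4, Σx^2·z = -27607, Σx·z = -2917, Σz = -327.)
Row-reducing yields p = -7047/7832, q = -33535/7832, r = 3871/979.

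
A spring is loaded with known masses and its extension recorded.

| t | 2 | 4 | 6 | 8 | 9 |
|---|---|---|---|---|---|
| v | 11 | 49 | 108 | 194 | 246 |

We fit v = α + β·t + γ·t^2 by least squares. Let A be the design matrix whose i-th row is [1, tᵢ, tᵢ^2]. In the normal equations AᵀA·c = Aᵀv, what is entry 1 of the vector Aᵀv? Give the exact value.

608

Entry 1 ↔ basis 1, so (Aᵀv)_{1} = Σᵢ vᵢ = (1)·(11) + (1)·(49) + (1)·(108) + (1)·(194) + (1)·(246) = 608.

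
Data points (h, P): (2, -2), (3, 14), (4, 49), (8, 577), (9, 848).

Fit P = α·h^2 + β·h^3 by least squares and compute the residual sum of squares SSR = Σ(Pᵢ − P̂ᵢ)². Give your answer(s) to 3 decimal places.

XᵀX·[α, β]ᵀ = XᵀP reads: 11010·α + 93116·β = 106518;  93116·α + 798474·β = 917114.
(Σh^2·h^2 = 11010, Σh^2·h^3 = 93116, Σh^3·h^3 = 798474, Σh^2·P = 106518, Σh^3·P = 917114.)
Eliminating β: 798474·(row 1) − 93116·(row 2) gives 120609284·α = 798474·106518 − 93116·917114 = -346133692, so α = -86533423/30152321.
Then β = (917114 − 93116·(-86533423/30152321))/798474 = 44723763/30152321.
Residuals: -71961054/30152321, -6608300/30152321, -322335/30152321, 37461633/30152321, -25247756/30152321; SSR = 240876646/30152321.

SSR = 7.989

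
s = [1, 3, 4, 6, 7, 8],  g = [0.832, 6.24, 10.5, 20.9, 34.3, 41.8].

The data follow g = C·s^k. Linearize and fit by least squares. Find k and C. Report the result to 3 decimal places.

With ln gᵢ as the transformed response and ln sᵢ as the regressor:
Σln s = 8.3020, Σ(ln s)² = 14.4498, Σln g = 14.3062, Σln s·ln g = 25.3591.
Normal system: [[14.4498, 8.3020]; [8.3020, 6]]·[k, ln C]ᵀ = [25.3591, 14.3062]ᵀ.
Slope k = (n·Σln s·ln g − Σln s·Σln g)/(n·Σ(ln s)² − (Σln s)²) = (6·25.3591 − 8.3020·14.3062)/17.7753 = 1.87813; ln C = (Σln g − k·Σln s)/n = -0.21434, so C = exp(-0.21434) = 0.80707.

k = 1.878, C = 0.807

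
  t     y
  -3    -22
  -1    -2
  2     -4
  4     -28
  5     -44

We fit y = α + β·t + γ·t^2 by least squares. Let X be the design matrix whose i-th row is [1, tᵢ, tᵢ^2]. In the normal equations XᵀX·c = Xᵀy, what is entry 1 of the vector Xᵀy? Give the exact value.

Entry 1 ↔ basis 1, so (Xᵀy)_{1} = Σᵢ yᵢ = (1)·(-22) + (1)·(-2) + (1)·(-4) + (1)·(-28) + (1)·(-44) = -100.

-100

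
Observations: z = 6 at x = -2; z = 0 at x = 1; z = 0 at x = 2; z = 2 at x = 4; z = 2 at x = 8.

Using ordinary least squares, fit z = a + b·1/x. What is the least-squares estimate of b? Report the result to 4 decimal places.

b = -4.1667

Compute the Gram sums: Σ1 = 5, Σ1/x = 11/8, Σ1/x·1/x = 101/64.
For Aᵀz: Σz = 10, Σ1/x·z = -9/4.
Eliminating b: (101/64)·(row 1) − (11/8)·(row 2) gives 6·a = (101/64)·10 − (11/8)·(-9/4) = 151/8, so a = 151/48.
Then b = ((-9/4) − (11/8)·(151/48))/(101/64) = -25/6.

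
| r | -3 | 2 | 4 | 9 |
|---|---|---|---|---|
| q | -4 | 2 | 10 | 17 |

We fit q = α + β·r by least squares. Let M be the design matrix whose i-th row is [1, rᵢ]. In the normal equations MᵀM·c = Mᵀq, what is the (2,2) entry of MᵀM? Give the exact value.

110

Row 2 ↔ basis r, column 2 ↔ basis r, so (MᵀM)_{2,2} = Σᵢ (r)·(r) = (-3)·(-3) + (2)·(2) + (4)·(4) + (9)·(9) = 110.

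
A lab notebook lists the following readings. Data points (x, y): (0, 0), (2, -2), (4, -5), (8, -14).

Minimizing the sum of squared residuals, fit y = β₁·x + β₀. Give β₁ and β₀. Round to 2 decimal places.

The normal system MᵀM·[β₁, β₀]ᵀ = Mᵀy is [[84, 14]; [14, 4]]·[β₁, β₀]ᵀ = [-136, -21]ᵀ.
Eliminating β₀: 4·(row 1) − 14·(row 2) gives 140·β₁ = 4·(-136) − 14·(-21) = -250, so β₁ = -25/14.
Then β₀ = ((-21) − 14·(-25/14))/4 = 1.

β₁ = -1.79, β₀ = 1.00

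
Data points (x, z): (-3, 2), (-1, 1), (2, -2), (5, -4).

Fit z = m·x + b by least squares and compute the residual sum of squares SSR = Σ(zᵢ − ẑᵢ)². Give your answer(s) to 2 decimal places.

SSR = 0.26

Sums needed: Σx·x = 39, Σx = 3, Σ1 = 4.
For Aᵀz: Σx·z = -31, Σz = -3.
So AᵀA·[m, b]ᵀ = Aᵀz: [[39, 3]; [3, 4]]·[m, b]ᵀ = [-31, -3]ᵀ.
Determinant 39·4 − 3² = 147.
m = ((-31)·4 − 3·(-3))/147 = -115/147; b = (39·(-3) − 3·(-31))/147 = -8/49.
Residuals: -9/49, 8/21, -40/147, 11/147; SSR = 38/147.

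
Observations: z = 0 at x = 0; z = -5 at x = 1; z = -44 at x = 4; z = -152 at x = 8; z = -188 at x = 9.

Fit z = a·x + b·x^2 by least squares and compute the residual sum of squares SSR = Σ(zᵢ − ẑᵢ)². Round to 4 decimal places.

SSR = 0.3150

Sums needed: Σx·x = 162, Σx·x^2 = 1306, Σx^2·x^2 = 10914.
For Aᵀz: Σx·z = -3089, Σx^2·z = -25665.
Normal equations: [[162, 1306]; [1306, 10914]]·[a, b]ᵀ = [-3089, -25665]ᵀ.
Determinant 162·10914 − 1306² = 62432.
a = ((-3089)·10914 − 1306·(-25665))/62432 = -24357/7804; b = (162·(-25665) − 1306·(-3089))/62432 = -15437/7804.
Residuals: 0, 387/3902, 261/1951, -846/1951, 1229/3902; SSR = 1229/3902.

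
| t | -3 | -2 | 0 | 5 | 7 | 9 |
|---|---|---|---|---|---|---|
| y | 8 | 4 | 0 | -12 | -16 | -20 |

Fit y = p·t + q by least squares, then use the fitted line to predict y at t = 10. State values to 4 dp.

ŷ = -22.8511

With design matrix X, XᵀX = [[168, 16]; [16, 6]] and Xᵀy = [-384, -36]ᵀ.
Determinant 168·6 − 16² = 752.
p = ((-384)·6 − 16·(-36))/752 = -108/47; q = (168·(-36) − 16·(-384))/752 = 6/47.
At t = 10: ŷ = (-108/47)·(10) + (6/47)·(1) = -1074/47.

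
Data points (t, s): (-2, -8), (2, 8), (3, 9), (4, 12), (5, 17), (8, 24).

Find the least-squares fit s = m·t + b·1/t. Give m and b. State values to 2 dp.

m = 2.98, b = 3.49

Setting ∂/∂m … = 0 gives: 122·m + 6·b = 384;  6·m + (10501/14400)·b = 102/5.
(Σt·t = 122, Σt·1/t = 6, Σ1/t·1/t = 10501/14400, Σt·s = 384, Σ1/t·s = 102/5.)
Eliminating b: (10501/14400)·(row 1) − 6·(row 2) gives (381361/7200)·m = (10501/14400)·384 − 6·(102/5) = 11822/75, so m = 1134912/381361.
Then b = ((102/5) − 6·(1134912/381361))/(10501/14400) = 1330560/381361.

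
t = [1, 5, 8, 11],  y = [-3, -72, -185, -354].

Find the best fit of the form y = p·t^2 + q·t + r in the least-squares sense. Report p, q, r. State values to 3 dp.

From the data, Σt^2·t^2 = 19363, Σt^2·t = 1969, Σt^2 = 211, Σt·t = 211, Σt = 25, Σ1 = 4.
For Xᵀy: Σt^2·y = -56477, Σt·y = -5737, Σy = -614.
So XᵀX·[p, q, r]ᵀ = Xᵀy: [[19363, 1969, 211]; [1969, 211, 25]; [211, 25, 4]]·[p, q, r]ᵀ = [-56477, -5737, -614]ᵀ.
Solving the 3×3 system (Gaussian elimination) gives p = -18599/6204, q = 5653/6204, r = -1637/1551.

p = -2.998, q = 0.911, r = -1.055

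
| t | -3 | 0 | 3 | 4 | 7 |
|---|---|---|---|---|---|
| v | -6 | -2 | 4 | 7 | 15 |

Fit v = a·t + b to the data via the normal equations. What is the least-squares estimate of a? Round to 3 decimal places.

a = 2.099

Sums needed: Σt·t = 83, Σt = 11, Σ1 = 5.
For Mᵀv: Σt·v = 163, Σv = 18.
MᵀM·[a, b]ᵀ = Mᵀv becomes [[83, 11]; [11, 5]]·[a, b]ᵀ = [163, 18]ᵀ.
Eliminating b: 5·(row 1) − 11·(row 2) gives 294·a = 5·163 − 11·18 = 617, so a = 617/294.
Then b = (18 − 11·(617/294))/5 = -299/294.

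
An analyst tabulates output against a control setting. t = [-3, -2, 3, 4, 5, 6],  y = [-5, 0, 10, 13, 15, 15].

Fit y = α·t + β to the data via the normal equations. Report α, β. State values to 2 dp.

Compute the Gram sums: Σt·t = 99, Σt = 13, Σ1 = 6.
For Aᵀy: Σt·y = 262, Σy = 48.
det = 99·6 − 13² = 425.
α = (262·6 − 13·48)/425 = 948/425; β = (99·48 − 13·262)/425 = 1346/425.

α = 2.23, β = 3.17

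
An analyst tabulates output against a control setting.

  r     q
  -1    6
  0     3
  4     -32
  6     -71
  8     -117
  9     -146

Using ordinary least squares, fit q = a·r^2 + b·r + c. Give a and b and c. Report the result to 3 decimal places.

a = -1.475, b = -3.359, c = 3.726

Setting ∂/∂a … = 0 gives: 12210·a + 1520·b + 198·c = -22376;  1520·a + 198·b + 26·c = -2810;  198·a + 26·b + 6·c = -357.
(Σr^2·r^2 = 12210, Σr^2·r = 1520, Σr^2 = 198, Σr·r = 198, Σr = 26, Σ1 = 6, Σr^2·q = -22376, Σr·q = -2810, Σq = -357.)
Inverting the 3×3 Gram matrix, [a, b, c]ᵀ = [-102001/69162, -77449/23054, 257731/69162]ᵀ.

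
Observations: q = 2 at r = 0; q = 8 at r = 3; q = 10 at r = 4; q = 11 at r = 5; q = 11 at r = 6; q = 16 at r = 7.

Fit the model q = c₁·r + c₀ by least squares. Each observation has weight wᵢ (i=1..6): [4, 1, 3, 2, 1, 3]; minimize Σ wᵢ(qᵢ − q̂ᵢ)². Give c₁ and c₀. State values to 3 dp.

c₁ = 1.903, c₀ = 2.004

From the data, Σwᵢ·r·r = 290, Σwᵢ·r = 52, Σwᵢ·1 = 14.
For AᵀWq: Σwᵢ·r·q = 656, Σwᵢ·q = 127.
AᵀWA·[c₁, c₀]ᵀ = AᵀWq becomes [[290, 52]; [52, 14]]·[c₁, c₀]ᵀ = [656, 127]ᵀ.
det = 290·14 − 52² = 1356.
c₁ = (656·14 − 52·127)/1356 = 215/113; c₀ = (290·127 − 52·656)/1356 = 453/226.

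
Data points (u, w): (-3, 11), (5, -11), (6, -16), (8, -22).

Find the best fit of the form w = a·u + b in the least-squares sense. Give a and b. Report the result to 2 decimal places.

a = -2.97, b = 2.39

From the data, Σu·u = 134, Σu = 16, Σ1 = 4.
Right-hand side: Σu·w = -360, Σw = -38.
Normal equations: [[134, 16]; [16, 4]]·[a, b]ᵀ = [-360, -38]ᵀ.
det = 134·4 − 16² = 280.
a = ((-360)·4 − 16·(-38))/280 = -104/35; b = (134·(-38) − 16·(-360))/280 = 167/70.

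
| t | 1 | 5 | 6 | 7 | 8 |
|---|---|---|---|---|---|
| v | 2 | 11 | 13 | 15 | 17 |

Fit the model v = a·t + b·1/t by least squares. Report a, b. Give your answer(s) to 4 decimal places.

MᵀM·[a, b]ᵀ = Mᵀv reads: 175·a + 5·b = 376;  5·a + (778849/705600)·b = 8933/840.
Eliminating b: (778849/705600)·(row 1) − 5·(row 2) gives (678049/4032)·a = (778849/705600)·376 − 5·(8933/840) = 15958039/44100, so a = 255328624/118658575.
Then b = ((8933/840) − 5·(255328624/118658575))/(778849/705600) = -76440/678049.

a = 2.1518, b = -0.1127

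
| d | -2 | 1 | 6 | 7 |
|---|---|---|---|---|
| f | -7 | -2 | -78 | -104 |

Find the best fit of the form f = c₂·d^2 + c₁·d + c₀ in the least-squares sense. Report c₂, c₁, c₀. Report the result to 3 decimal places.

c₂ = -2.060, c₁ = -0.555, c₀ = 0.273

Forming XᵀX = [[3714, 552, 90]; [552, 90, 12]; [90, 12, 4]] and Xᵀf = [-7934, -1184, -191]ᵀ gives XᵀX·[c₂, c₁, c₀]ᵀ = Xᵀf.
Solving the 3×3 system (Gaussian elimination) gives c₂ = -8023/3894, c₁ = -1081/1947, c₀ = 355/1298.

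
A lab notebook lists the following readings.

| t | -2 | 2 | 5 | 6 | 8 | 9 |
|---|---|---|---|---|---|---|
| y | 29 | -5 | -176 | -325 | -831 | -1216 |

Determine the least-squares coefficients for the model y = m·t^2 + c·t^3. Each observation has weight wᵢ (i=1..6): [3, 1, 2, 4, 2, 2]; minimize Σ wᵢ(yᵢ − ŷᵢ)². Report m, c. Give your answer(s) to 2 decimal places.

m = 2.97, c = -2.00

From the data, Σwᵢ·t^2·t^2 = 27812, Σwᵢ·t^2·t^3 = 220924, Σwᵢ·t^3·t^3 = 1805300.
And Σwᵢ·t^2·y = -358632, Σwᵢ·t^3·y = -2949408.
Eliminating c: 1805300·(row 1) − 220924·(row 2) gives 1401589824·m = 1805300·(-358632) − 220924·(-2949408) = 4156663392, so m = 43298577/14599894.
Then c = ((-2949408) − 220924·(43298577/14599894))/1805300 = -29151243/14599894.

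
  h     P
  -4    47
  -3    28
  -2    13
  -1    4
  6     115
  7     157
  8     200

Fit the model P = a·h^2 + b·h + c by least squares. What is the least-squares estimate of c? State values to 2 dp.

Sums needed: Σh^2·h^2 = 8147, Σh^2·h = 971, Σh^2 = 179, Σh·h = 179, Σh = 11, Σ1 = 7.
Moment sums: Σh^2·P = 25693, Σh·P = 3087, ΣP = 564.
Row-reducing yields a = 266675/88872, b = 72055/88872, c = 38009/14812.

c = 2.57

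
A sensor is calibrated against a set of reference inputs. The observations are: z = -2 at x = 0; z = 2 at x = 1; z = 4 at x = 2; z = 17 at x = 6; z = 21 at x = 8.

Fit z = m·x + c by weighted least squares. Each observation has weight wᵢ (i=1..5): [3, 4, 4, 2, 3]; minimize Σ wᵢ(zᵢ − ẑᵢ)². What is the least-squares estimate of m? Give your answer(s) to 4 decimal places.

m = 2.8786

The normal equations are: 284·m + 48·c = 748;  48·m + 16·c = 115.
det = 284·16 − 48² = 2240.
m = (748·16 − 48·115)/2240 = 403/140; c = (284·115 − 48·748)/2240 = -811/560.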